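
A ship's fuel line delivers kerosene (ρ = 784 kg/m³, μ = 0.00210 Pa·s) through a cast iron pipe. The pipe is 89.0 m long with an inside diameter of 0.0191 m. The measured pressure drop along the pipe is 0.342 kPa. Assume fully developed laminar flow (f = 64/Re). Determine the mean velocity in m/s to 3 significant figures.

V ≈ 0.0209 m/s

For laminar flow, f = 64/Re with Re = ρVD/μ, so Darcy-Weisbach reduces to ΔP = 32μLV/D². Solving for V: V = ΔP·D²/(32μL) = 342·(0.0191)²/(32·0.0021·89) = 0.02086 m/s.
Check: Re = ρVD/μ = 784·0.02086·0.0191/0.0021 = 148.8 < 2300, so the laminar assumption holds.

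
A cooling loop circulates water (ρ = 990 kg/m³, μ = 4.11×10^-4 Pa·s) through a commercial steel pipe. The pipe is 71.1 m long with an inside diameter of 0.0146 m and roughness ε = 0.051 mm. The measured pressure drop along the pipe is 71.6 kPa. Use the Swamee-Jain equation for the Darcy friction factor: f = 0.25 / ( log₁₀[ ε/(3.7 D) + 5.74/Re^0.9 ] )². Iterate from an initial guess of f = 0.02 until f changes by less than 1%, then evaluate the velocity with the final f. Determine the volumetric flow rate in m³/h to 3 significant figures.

Rearranging Darcy-Weisbach: V = √(2·ΔP·D/(f·L·ρ)). With ε/D = 5.1e-05/0.0146 = 0.00349, iterate starting from f = 0.02:
  f = 0.02 → V = √(2·7.16e+04·0.0146/(0.02·71.1·990)) = 1.219 m/s; Re = ρVD/μ = 4.286e+04; f → 0.03024
  f = 0.03024 → V = 0.991 m/s; Re = 3.485e+04; f → 0.03078
  f = 0.03078 → V = 0.9823 m/s; Re = 3.455e+04; f → 0.03081
Converged (Δf/f < 1%). With the final f = 0.03081: V = √(2·7.16e+04·0.0146/(0.03081·71.1·990)) = 0.9819 m/s.
Q = V·A = 0.9819·(π/4·0.0146²) = 0.0001644 m³/s = 0.592 m³/h.

Q ≈ 0.592 m³/h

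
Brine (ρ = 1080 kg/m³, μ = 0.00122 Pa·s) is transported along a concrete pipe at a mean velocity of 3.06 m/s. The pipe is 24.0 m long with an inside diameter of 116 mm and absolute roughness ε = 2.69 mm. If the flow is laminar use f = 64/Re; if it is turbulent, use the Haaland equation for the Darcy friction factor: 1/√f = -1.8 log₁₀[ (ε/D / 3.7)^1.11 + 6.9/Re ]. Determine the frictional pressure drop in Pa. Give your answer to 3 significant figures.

Reynolds number Re = ρVD/μ = 1080 · 3.06 · 0.116 / 0.00122 = 3.142e+05.
Re > 4000 → turbulent. Relative roughness ε/D = 0.00269/0.116 = 0.0232. Haaland: 1/√f = -1.8 log₁₀[(0.0232/3.7)^1.11 + 6.9/3.142e+05] = -1.8 log₁₀[0.00359 + 2.2e-05] = 4.397, so f = 0.05173.
Darcy-Weisbach: ΔP = f(L/D)(ρV²/2) = 0.05173·(24/0.116)·(1080·3.06²/2) = 0.05173·206.9·5056 = 5.412e+04 Pa.

ΔP ≈ 54100 Pa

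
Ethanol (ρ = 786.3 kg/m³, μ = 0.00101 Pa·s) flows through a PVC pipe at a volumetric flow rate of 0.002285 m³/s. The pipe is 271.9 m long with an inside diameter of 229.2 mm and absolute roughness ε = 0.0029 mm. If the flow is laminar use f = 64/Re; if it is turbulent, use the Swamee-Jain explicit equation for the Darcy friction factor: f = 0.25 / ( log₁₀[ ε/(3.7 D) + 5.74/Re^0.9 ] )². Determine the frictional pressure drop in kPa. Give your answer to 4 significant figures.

Cross-sectional area A = πD²/4 = π(0.2292)²/4 = 0.04126 m²; mean velocity V = Q/A = 0.002285/0.04126 = 0.05538 m/s.
Reynolds number Re = ρVD/μ = 786.3 · 0.05538 · 0.2292 / 0.00101 = 9882.
Re > 4000 → turbulent. Relative roughness ε/D = 2.9e-06/0.2292 = 1.27e-05. Swamee-Jain: f = 0.25/(log₁₀[1.27e-05/3.7 + 5.74/9882^0.9])² = 0.25/(log₁₀[3.42e-06 + 0.00146])² = 0.25/(-2.835)² = 0.0311.
Darcy-Weisbach: ΔP = f(L/D)(ρV²/2) = 0.0311·(271.9/0.2292)·(786.3·0.05538²/2) = 0.0311·1186·1.206 = 44.48 Pa.
ΔP = 44.48 Pa = 0.04448 kPa.

ΔP ≈ 0.04448 kPa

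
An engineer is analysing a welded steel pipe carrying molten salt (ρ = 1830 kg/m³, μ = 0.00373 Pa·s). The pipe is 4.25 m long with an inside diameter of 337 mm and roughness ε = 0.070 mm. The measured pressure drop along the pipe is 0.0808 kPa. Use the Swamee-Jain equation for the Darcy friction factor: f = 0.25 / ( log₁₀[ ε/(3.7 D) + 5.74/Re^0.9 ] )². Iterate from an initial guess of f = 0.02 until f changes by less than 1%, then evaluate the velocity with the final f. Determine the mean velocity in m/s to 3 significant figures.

Rearranging Darcy-Weisbach: V = √(2·ΔP·D/(f·L·ρ)). With ε/D = 7e-05/0.337 = 0.000208, iterate starting from f = 0.02:
  f = 0.02 → V = √(2·80.8·0.337/(0.02·4.25·1830)) = 0.5917 m/s; Re = ρVD/μ = 9.783e+04; f → 0.0191
  f = 0.0191 → V = 0.6054 m/s; Re = 1.001e+05; f → 0.01903
Converged (Δf/f < 1%). With the final f = 0.01903: V = √(2·80.8·0.337/(0.01903·4.25·1830)) = 0.6066 m/s.

V ≈ 0.607 m/s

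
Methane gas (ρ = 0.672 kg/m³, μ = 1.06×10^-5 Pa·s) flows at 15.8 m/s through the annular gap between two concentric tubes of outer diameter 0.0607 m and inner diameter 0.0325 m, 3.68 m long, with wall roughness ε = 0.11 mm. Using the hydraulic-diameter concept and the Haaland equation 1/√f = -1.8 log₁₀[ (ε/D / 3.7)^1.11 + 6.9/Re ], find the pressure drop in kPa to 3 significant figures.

Hydraulic diameter D_h = 4A/P = D_o - D_i = 0.0607 - 0.0325 = 0.0282 m.
Re = ρVD_h/μ = 0.672·15.8·0.0282/1.06e-05 = 2.825e+04.
ε/D_h = 0.00011/0.0282 = 0.0039; Haaland gives 1/√f = -1.8 log₁₀[0.000496+0.000244] = 5.635, so f = 0.03149.
ΔP = f(L/D_h)(ρV²/2) = 0.03149·3.68/0.0282·83.88 = 344.7 Pa.
ΔP = 0.345 kPa.

ΔP ≈ 0.345 kPa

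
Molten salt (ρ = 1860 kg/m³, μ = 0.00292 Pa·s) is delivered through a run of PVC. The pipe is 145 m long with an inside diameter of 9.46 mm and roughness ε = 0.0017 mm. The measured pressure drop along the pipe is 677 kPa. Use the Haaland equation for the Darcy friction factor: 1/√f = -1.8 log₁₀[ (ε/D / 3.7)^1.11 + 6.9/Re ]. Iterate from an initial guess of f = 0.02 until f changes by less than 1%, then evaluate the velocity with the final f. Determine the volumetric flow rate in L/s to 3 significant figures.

Rearranging Darcy-Weisbach: V = √(2·ΔP·D/(f·L·ρ)). With ε/D = 1.7e-06/0.00946 = 0.00018, iterate starting from f = 0.02:
  f = 0.02 → V = √(2·6.77e+05·0.00946/(0.02·145·1860)) = 1.541 m/s; Re = ρVD/μ = 9286; f → 0.03172
  f = 0.03172 → V = 1.224 m/s; Re = 7374; f → 0.03381
  f = 0.03381 → V = 1.185 m/s; Re = 7142; f → 0.03412
Converged (Δf/f < 1%). With the final f = 0.03412: V = √(2·6.77e+05·0.00946/(0.03412·145·1860)) = 1.18 m/s.
Q = V·A = 1.18·(π/4·0.00946²) = 8.293e-05 m³/s = 0.0829 L/s.

Q ≈ 0.0829 L/s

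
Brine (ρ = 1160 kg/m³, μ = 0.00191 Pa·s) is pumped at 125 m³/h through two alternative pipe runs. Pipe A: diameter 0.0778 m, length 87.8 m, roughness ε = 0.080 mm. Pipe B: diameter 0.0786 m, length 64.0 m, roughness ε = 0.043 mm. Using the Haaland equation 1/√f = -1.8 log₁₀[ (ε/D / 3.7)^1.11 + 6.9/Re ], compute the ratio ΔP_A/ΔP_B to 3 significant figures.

ΔP_A/ΔP_B ≈ 1.63

Pipe A: V = Q/A = 0.03472/0.004754 = 7.304 m/s; Re = 3.451e+05; ε/D = 0.00103; Haaland → f = 0.02054; ΔP_A = f(L/D)(ρV²/2) = 7.172e+05 Pa.
Pipe B: V = Q/A = 0.03472/0.004852 = 7.156 m/s; Re = 3.416e+05; ε/D = 0.000547; Haaland → f = 0.0182; ΔP_B = f(L/D)(ρV²/2) = 4.402e+05 Pa.
ΔP_A/ΔP_B = 7.172e+05/4.402e+05 = 1.63.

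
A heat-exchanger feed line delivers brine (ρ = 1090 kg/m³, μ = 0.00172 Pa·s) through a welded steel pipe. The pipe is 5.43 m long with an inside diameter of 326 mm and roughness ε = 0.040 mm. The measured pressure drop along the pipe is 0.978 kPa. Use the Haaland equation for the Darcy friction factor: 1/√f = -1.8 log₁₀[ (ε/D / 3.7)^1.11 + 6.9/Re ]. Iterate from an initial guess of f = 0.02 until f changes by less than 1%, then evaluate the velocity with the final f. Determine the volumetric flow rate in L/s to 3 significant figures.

Rearranging Darcy-Weisbach: V = √(2·ΔP·D/(f·L·ρ)). With ε/D = 4e-05/0.326 = 0.000123, iterate starting from f = 0.02:
  f = 0.02 → V = √(2·978·0.326/(0.02·5.43·1090)) = 2.321 m/s; Re = ρVD/μ = 4.795e+05; f → 0.01458
  f = 0.01458 → V = 2.718 m/s; Re = 5.616e+05; f → 0.01434
  f = 0.01434 → V = 2.741 m/s; Re = 5.663e+05; f → 0.01433
Converged (Δf/f < 1%). With the final f = 0.01433: V = √(2·978·0.326/(0.01433·5.43·1090)) = 2.742 m/s.
Q = V·A = 2.742·(π/4·0.326²) = 0.2289 m³/s = 229 L/s.

Q ≈ 229 L/s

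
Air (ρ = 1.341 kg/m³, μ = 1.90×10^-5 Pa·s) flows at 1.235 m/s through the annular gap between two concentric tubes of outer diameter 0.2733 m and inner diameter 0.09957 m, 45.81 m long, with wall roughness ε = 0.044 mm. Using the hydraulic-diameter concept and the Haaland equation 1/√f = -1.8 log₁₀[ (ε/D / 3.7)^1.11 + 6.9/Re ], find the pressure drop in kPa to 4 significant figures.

Hydraulic diameter D_h = 4A/P = D_o - D_i = 0.2733 - 0.09957 = 0.1737 m.
Re = ρVD_h/μ = 1.341·1.235·0.1737/1.9e-05 = 1.514e+04.
ε/D_h = 4.4e-05/0.1737 = 0.000253; Haaland gives 1/√f = -1.8 log₁₀[2.38e-05+0.000456] = 5.975, so f = 0.02801.
ΔP = f(L/D_h)(ρV²/2) = 0.02801·45.81/0.1737·1.023 = 7.554 Pa.
ΔP = 0.007554 kPa.

ΔP ≈ 0.007554 kPa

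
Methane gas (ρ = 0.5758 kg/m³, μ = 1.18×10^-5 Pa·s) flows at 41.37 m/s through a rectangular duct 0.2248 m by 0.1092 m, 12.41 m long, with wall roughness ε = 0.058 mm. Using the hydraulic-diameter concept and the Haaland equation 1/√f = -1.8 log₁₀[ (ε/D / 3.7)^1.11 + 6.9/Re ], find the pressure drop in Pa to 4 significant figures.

ΔP ≈ 725.8 Pa

Hydraulic diameter D_h = 4A/P = 4·(0.2248·0.1092)/(2·(0.2248+0.1092)) = 0.09819/0.668 = 0.147 m.
Re = ρVD_h/μ = 0.5758·41.37·0.147/1.18e-05 = 2.967e+05.
ε/D_h = 5.8e-05/0.147 = 0.000395; Haaland gives 1/√f = -1.8 log₁₀[3.9e-05+2.33e-05] = 7.571, so f = 0.01745.
ΔP = f(L/D_h)(ρV²/2) = 0.01745·12.41/0.147·492.7 = 725.8 Pa.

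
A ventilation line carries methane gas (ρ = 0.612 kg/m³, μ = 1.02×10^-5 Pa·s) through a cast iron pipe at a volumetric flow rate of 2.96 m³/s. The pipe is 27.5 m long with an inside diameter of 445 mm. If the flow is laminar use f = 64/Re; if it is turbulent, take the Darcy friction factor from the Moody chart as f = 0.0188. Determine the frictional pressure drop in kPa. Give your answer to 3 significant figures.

Cross-sectional area A = πD²/4 = π(0.445)²/4 = 0.1555 m²; mean velocity V = Q/A = 2.96/0.1555 = 19.03 m/s.
Reynolds number Re = ρVD/μ = 0.612 · 19.03 · 0.445 / 1.02e-05 = 5.082e+05.
Re > 4000 → turbulent; use the Moody-chart value f = 0.0188.
Darcy-Weisbach: ΔP = f(L/D)(ρV²/2) = 0.0188·(27.5/0.445)·(0.612·19.03²/2) = 0.0188·61.8·110.8 = 128.8 Pa.
ΔP = 128.8 Pa = 0.129 kPa.

ΔP ≈ 0.129 kPa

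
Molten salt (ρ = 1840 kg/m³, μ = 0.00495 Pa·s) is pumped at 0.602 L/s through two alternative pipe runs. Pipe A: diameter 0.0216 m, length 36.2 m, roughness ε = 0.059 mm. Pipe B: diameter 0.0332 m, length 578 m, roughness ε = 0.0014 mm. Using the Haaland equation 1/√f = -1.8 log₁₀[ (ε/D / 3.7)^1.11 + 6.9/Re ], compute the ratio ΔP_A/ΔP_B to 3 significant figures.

Pipe A: V = Q/A = 0.000602/0.0003664 = 1.643 m/s; Re = 1.319e+04; ε/D = 0.00273; Haaland → f = 0.03281; ΔP_A = f(L/D)(ρV²/2) = 1.365e+05 Pa.
Pipe B: V = Q/A = 0.000602/0.0008657 = 0.6954 m/s; Re = 8582; ε/D = 4.22e-05; Haaland → f = 0.03226; ΔP_B = f(L/D)(ρV²/2) = 2.499e+05 Pa.
ΔP_A/ΔP_B = 1.365e+05/2.499e+05 = 0.546.

ΔP_A/ΔP_B ≈ 0.546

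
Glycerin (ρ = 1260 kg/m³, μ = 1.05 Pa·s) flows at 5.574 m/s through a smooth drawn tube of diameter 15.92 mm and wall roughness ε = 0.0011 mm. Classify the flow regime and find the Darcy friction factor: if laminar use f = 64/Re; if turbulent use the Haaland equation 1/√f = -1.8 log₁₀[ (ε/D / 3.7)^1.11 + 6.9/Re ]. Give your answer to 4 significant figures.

f ≈ 0.6010

Re = ρVD/μ = 1260·5.574·0.01592/1.05 = 106.5.
Re < 2300 → laminar, so f = 64/Re = 0.601 (roughness is irrelevant in laminar flow).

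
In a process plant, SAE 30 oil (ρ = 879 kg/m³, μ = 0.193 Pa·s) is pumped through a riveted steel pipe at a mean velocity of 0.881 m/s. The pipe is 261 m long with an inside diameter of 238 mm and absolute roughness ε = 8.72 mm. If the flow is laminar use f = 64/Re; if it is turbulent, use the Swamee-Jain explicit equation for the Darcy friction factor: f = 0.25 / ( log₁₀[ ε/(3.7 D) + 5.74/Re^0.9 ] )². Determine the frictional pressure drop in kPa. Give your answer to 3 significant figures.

ΔP ≈ 25.1 kPa

Reynolds number Re = ρVD/μ = 879 · 0.881 · 0.238 / 0.193 = 955.
Re < 2300 → laminar flow, so f = 64/Re = 64/955 = 0.06702 (the turbulent correlation is not needed).
Darcy-Weisbach: ΔP = f(L/D)(ρV²/2) = 0.06702·(261/0.238)·(879·0.881²/2) = 0.06702·1097·341.1 = 2.507e+04 Pa.
ΔP = 2.507e+04 Pa = 25.1 kPa.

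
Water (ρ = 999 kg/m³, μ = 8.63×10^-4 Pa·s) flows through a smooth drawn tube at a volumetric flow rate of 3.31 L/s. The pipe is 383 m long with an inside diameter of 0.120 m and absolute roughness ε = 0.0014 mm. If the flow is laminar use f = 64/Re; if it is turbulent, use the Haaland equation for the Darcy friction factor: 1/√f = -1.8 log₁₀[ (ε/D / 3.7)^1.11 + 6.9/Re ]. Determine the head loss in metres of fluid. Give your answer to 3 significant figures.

Q = 3.31 L/s = 3.31/1000 = 0.00331 m³/s.
Cross-sectional area A = πD²/4 = π(0.12)²/4 = 0.01131 m²; mean velocity V = Q/A = 0.00331/0.01131 = 0.2927 m/s.
Reynolds number Re = ρVD/μ = 999 · 0.2927 · 0.12 / 0.000863 = 4.065e+04.
Re > 4000 → turbulent. Relative roughness ε/D = 1.4e-06/0.12 = 1.17e-05. Haaland: 1/√f = -1.8 log₁₀[(1.17e-05/3.7)^1.11 + 6.9/4.065e+04] = -1.8 log₁₀[7.83e-07 + 0.00017] = 6.783, so f = 0.02174.
Darcy-Weisbach: ΔP = f(L/D)(ρV²/2) = 0.02174·(383/0.12)·(999·0.2927²/2) = 0.02174·3192·42.78 = 2968 Pa.
Head loss h_f = ΔP/(ρg) = 2968/(999·9.81) = 0.303 m.

h_f ≈ 0.303 m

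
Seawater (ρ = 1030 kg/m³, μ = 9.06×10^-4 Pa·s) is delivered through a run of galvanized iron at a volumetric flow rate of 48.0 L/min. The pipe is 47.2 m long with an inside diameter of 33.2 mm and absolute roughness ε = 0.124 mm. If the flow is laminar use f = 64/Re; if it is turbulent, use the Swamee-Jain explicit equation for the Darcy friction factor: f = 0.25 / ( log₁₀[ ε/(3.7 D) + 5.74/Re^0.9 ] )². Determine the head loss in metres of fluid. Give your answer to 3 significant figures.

Q = 48.0 L/min = 48.0/60000 = 0.0008 m³/s.
Cross-sectional area A = πD²/4 = π(0.0332)²/4 = 0.0008657 m²; mean velocity V = Q/A = 0.0008/0.0008657 = 0.9241 m/s.
Reynolds number Re = ρVD/μ = 1030 · 0.9241 · 0.0332 / 0.000906 = 3.488e+04.
Re > 4000 → turbulent. Relative roughness ε/D = 0.000124/0.0332 = 0.00373. Swamee-Jain: f = 0.25/(log₁₀[0.00373/3.7 + 5.74/3.488e+04^0.9])² = 0.25/(log₁₀[0.00101 + 0.000468])² = 0.25/(-2.83)² = 0.03121.
Darcy-Weisbach: ΔP = f(L/D)(ρV²/2) = 0.03121·(47.2/0.0332)·(1030·0.9241²/2) = 0.03121·1422·439.8 = 1.951e+04 Pa.
Head loss h_f = ΔP/(ρg) = 1.951e+04/(1030·9.81) = 1.93 m.

h_f ≈ 1.93 m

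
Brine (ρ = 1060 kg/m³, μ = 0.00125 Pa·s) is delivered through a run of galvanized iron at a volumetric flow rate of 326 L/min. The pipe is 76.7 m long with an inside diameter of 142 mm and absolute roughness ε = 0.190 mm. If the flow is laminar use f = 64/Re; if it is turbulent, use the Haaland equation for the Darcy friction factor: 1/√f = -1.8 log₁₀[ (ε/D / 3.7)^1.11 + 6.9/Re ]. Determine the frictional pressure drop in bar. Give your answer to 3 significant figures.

Q = 326 L/min = 326/60000 = 0.005433 m³/s.
Cross-sectional area A = πD²/4 = π(0.142)²/4 = 0.01584 m²; mean velocity V = Q/A = 0.005433/0.01584 = 0.3431 m/s.
Reynolds number Re = ρVD/μ = 1060 · 0.3431 · 0.142 / 0.00125 = 4.131e+04.
Re > 4000 → turbulent. Relative roughness ε/D = 0.00019/0.142 = 0.00134. Haaland: 1/√f = -1.8 log₁₀[(0.00134/3.7)^1.11 + 6.9/4.131e+04] = -1.8 log₁₀[0.000151 + 0.000167] = 6.295, so f = 0.02524.
Darcy-Weisbach: ΔP = f(L/D)(ρV²/2) = 0.02524·(76.7/0.142)·(1060·0.3431²/2) = 0.02524·540.1·62.38 = 850.3 Pa.
ΔP = 850.3 Pa = 0.00850 bar.

ΔP ≈ 0.00850 bar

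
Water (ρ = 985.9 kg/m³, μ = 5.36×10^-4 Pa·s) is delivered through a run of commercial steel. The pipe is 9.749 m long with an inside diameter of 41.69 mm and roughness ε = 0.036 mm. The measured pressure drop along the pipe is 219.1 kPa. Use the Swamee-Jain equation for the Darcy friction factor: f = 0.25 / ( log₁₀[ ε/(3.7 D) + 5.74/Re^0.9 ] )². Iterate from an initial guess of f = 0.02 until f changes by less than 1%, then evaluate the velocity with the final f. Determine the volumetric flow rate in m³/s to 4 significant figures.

Rearranging Darcy-Weisbach: V = √(2·ΔP·D/(f·L·ρ)). With ε/D = 3.6e-05/0.04169 = 0.000864, iterate starting from f = 0.02:
  f = 0.02 → V = √(2·2.191e+05·0.04169/(0.02·9.749·985.9)) = 9.749 m/s; Re = ρVD/μ = 7.476e+05; f → 0.01951
  f = 0.01951 → V = 9.871 m/s; Re = 7.569e+05; f → 0.0195
Converged (Δf/f < 1%). With the final f = 0.0195: V = √(2·2.191e+05·0.04169/(0.0195·9.749·985.9)) = 9.872 m/s.
Q = V·A = 9.872·(π/4·0.04169²) = 0.01348 m³/s = 0.01348 m³/s.

Q ≈ 0.01348 m³/s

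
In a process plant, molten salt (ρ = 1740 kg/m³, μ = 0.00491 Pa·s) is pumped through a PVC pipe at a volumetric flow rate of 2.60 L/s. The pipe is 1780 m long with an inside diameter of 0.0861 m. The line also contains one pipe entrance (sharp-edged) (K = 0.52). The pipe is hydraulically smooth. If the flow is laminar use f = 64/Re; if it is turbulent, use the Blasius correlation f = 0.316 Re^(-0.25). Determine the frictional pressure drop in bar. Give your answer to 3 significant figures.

Q = 2.60 L/s = 2.60/1000 = 0.0026 m³/s.
Cross-sectional area A = πD²/4 = π(0.0861)²/4 = 0.005822 m²; mean velocity V = Q/A = 0.0026/0.005822 = 0.4466 m/s.
Reynolds number Re = ρVD/μ = 1740 · 0.4466 · 0.0861 / 0.00491 = 1.363e+04.
Re > 4000 → turbulent. Smooth-pipe (Blasius): f = 0.316 Re^(-0.25) = 0.316/(1.363e+04)^0.25 = 0.02925.
Total minor-loss coefficient ΣK = 1·0.52 = 0.52.
ΔP = [f·L/D + ΣK]·(ρV²/2) = [0.02925·1780/0.0861 + 0.52]·(1740·0.4466²/2) = [604.7 + 0.52]·173.5 = 1.05e+05 Pa.
ΔP = 1.05e+05 Pa = 1.05 bar.

ΔP ≈ 1.05 bar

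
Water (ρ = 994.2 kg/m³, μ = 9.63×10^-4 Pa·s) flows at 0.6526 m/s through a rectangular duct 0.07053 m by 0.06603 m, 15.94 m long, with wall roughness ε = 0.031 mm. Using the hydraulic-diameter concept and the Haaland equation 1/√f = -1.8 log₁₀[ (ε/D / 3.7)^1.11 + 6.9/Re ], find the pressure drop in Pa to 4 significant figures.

ΔP ≈ 1111 Pa

Hydraulic diameter D_h = 4A/P = 4·(0.07053·0.06603)/(2·(0.07053+0.06603)) = 0.01863/0.2731 = 0.06821 m.
Re = ρVD_h/μ = 994.2·0.6526·0.06821/0.000963 = 4.595e+04.
ε/D_h = 3.1e-05/0.06821 = 0.000455; Haaland gives 1/√f = -1.8 log₁₀[4.56e-05+0.00015] = 6.675, so f = 0.02244.
ΔP = f(L/D_h)(ρV²/2) = 0.02244·15.94/0.06821·211.7 = 1111 Pa.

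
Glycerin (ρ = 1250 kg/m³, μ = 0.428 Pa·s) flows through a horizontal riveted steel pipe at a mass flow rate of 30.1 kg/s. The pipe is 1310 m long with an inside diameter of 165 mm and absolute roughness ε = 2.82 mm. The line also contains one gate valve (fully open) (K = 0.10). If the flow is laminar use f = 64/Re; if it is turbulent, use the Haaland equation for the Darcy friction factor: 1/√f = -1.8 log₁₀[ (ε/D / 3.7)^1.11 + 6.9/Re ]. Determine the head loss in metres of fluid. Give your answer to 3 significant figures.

h_f ≈ 60.5 m

A = πD²/4 = π(0.165)²/4 = 0.02138 m²; mean velocity V = ṁ/(ρA) = 30.1/(1250 · 0.02138) = 1.126 m/s.
Reynolds number Re = ρVD/μ = 1250 · 1.126 · 0.165 / 0.428 = 542.7.
Re < 2300 → laminar flow, so f = 64/Re = 64/542.7 = 0.1179 (the turbulent correlation is not needed).
Total minor-loss coefficient ΣK = 1·0.1 = 0.1.
ΔP = [f·L/D + ΣK]·(ρV²/2) = [0.1179·1310/0.165 + 0.1]·(1250·1.126²/2) = [936.3 + 0.1]·792.6 = 7.422e+05 Pa.
Head loss h_f = ΔP/(ρg) = 7.422e+05/(1250·9.81) = 60.5 m.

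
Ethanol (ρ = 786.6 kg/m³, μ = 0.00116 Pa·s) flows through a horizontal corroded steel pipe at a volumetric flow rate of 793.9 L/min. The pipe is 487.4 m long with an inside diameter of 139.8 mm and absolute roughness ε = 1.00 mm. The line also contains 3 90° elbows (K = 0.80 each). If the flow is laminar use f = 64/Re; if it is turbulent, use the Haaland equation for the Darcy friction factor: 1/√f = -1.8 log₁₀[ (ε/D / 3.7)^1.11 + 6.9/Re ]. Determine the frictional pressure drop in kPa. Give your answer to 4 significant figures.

ΔP ≈ 36.21 kPa

Q = 793.9 L/min = 793.9/60000 = 0.01323 m³/s.
Cross-sectional area A = πD²/4 = π(0.1398)²/4 = 0.01535 m²; mean velocity V = Q/A = 0.01323/0.01535 = 0.862 m/s.
Reynolds number Re = ρVD/μ = 786.6 · 0.862 · 0.1398 / 0.00116 = 8.172e+04.
Re > 4000 → turbulent. Relative roughness ε/D = 0.001/0.1398 = 0.00715. Haaland: 1/√f = -1.8 log₁₀[(0.00715/3.7)^1.11 + 6.9/8.172e+04] = -1.8 log₁₀[0.000972 + 8.44e-05] = 5.357, so f = 0.03485.
Total minor-loss coefficient ΣK = 3·0.8 = 2.4.
ΔP = [f·L/D + ΣK]·(ρV²/2) = [0.03485·487.4/0.1398 + 2.4]·(786.6·0.862²/2) = [121.5 + 2.4]·292.2 = 3.621e+04 Pa.
ΔP = 3.621e+04 Pa = 36.21 kPa.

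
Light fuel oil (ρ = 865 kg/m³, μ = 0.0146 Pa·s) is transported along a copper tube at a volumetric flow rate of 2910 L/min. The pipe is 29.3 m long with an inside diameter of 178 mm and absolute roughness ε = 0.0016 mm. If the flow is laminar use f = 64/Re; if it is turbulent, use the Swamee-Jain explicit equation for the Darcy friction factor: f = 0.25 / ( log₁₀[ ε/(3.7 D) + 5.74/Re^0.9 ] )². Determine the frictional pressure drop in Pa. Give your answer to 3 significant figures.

ΔP ≈ 6940 Pa

Q = 2910 L/min = 2910/60000 = 0.0485 m³/s.
Cross-sectional area A = πD²/4 = π(0.178)²/4 = 0.02488 m²; mean velocity V = Q/A = 0.0485/0.02488 = 1.949 m/s.
Reynolds number Re = ρVD/μ = 865 · 1.949 · 0.178 / 0.0146 = 2.055e+04.
Re > 4000 → turbulent. Relative roughness ε/D = 1.6e-06/0.178 = 8.99e-06. Swamee-Jain: f = 0.25/(log₁₀[8.99e-06/3.7 + 5.74/2.055e+04^0.9])² = 0.25/(log₁₀[2.43e-06 + 0.000754])² = 0.25/(-3.121)² = 0.02566.
Darcy-Weisbach: ΔP = f(L/D)(ρV²/2) = 0.02566·(29.3/0.178)·(865·1.949²/2) = 0.02566·164.6·1643 = 6939 Pa.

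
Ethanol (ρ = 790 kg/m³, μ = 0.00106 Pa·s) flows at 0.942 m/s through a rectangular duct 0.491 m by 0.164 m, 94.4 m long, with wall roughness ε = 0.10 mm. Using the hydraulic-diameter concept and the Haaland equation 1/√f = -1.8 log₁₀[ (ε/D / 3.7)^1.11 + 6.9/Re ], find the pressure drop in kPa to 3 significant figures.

ΔP ≈ 2.48 kPa

Hydraulic diameter D_h = 4A/P = 4·(0.491·0.164)/(2·(0.491+0.164)) = 0.3221/1.31 = 0.2459 m.
Re = ρVD_h/μ = 790·0.942·0.2459/0.00106 = 1.726e+05.
ε/D_h = 0.0001/0.2459 = 0.000407; Haaland gives 1/√f = -1.8 log₁₀[4.03e-05+4e-05] = 7.372, so f = 0.0184.
ΔP = f(L/D_h)(ρV²/2) = 0.0184·94.4/0.2459·350.5 = 2477 Pa.
ΔP = 2.48 kPa.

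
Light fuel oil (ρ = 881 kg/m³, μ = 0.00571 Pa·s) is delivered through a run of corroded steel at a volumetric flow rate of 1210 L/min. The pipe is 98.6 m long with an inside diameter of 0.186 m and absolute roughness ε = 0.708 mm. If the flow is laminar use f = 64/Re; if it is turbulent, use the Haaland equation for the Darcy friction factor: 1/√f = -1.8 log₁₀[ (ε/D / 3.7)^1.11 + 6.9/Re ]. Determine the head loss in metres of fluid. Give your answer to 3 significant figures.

h_f ≈ 0.480 m

Q = 1210 L/min = 1210/60000 = 0.02017 m³/s.
Cross-sectional area A = πD²/4 = π(0.186)²/4 = 0.02717 m²; mean velocity V = Q/A = 0.02017/0.02717 = 0.7422 m/s.
Reynolds number Re = ρVD/μ = 881 · 0.7422 · 0.186 / 0.00571 = 2.13e+04.
Re > 4000 → turbulent. Relative roughness ε/D = 0.000708/0.186 = 0.00381. Haaland: 1/√f = -1.8 log₁₀[(0.00381/3.7)^1.11 + 6.9/2.13e+04] = -1.8 log₁₀[0.000483 + 0.000324] = 5.568, so f = 0.03226.
Darcy-Weisbach: ΔP = f(L/D)(ρV²/2) = 0.03226·(98.6/0.186)·(881·0.7422²/2) = 0.03226·530.1·242.7 = 4149 Pa.
Head loss h_f = ΔP/(ρg) = 4149/(881·9.81) = 0.480 m.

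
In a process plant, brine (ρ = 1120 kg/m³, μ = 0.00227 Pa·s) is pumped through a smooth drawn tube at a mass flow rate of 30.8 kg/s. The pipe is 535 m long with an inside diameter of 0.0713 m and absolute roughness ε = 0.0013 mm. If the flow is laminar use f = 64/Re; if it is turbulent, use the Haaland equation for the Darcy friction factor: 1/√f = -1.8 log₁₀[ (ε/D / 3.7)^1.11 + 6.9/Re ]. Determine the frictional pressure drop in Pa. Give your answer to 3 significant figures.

ΔP ≈ 3.00×10^6 Pa

A = πD²/4 = π(0.0713)²/4 = 0.003993 m²; mean velocity V = ṁ/(ρA) = 30.8/(1120 · 0.003993) = 6.888 m/s.
Reynolds number Re = ρVD/μ = 1120 · 6.888 · 0.0713 / 0.00227 = 2.423e+05.
Re > 4000 → turbulent. Relative roughness ε/D = 1.3e-06/0.0713 = 1.82e-05. Haaland: 1/√f = -1.8 log₁₀[(1.82e-05/3.7)^1.11 + 6.9/2.423e+05] = -1.8 log₁₀[1.28e-06 + 2.85e-05] = 8.147, so f = 0.01506.
Darcy-Weisbach: ΔP = f(L/D)(ρV²/2) = 0.01506·(535/0.0713)·(1120·6.888²/2) = 0.01506·7504·2.657e+04 = 3.003e+06 Pa.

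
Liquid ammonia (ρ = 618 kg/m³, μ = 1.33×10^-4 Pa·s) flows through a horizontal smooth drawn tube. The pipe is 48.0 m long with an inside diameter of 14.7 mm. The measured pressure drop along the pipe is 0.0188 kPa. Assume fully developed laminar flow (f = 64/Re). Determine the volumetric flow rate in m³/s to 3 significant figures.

Q ≈ 3.38×10^-6 m³/s

For laminar flow, f = 64/Re with Re = ρVD/μ, so Darcy-Weisbach reduces to ΔP = 32μLV/D². Solving for V: V = ΔP·D²/(32μL) = 18.8·(0.0147)²/(32·0.000133·48) = 0.01989 m/s.
Check: Re = ρVD/μ = 618·0.01989·0.0147/0.000133 = 1358 < 2300, so the laminar assumption holds.
Q = V·A = 0.01989·(π/4·0.0147²) = 3.375e-06 m³/s = 3.38×10^-6 m³/s.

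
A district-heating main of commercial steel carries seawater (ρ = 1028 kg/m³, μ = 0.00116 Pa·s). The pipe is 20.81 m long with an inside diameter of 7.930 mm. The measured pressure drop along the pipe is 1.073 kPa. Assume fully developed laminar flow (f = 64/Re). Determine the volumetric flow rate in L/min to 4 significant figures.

For laminar flow, f = 64/Re with Re = ρVD/μ, so Darcy-Weisbach reduces to ΔP = 32μLV/D². Solving for V: V = ΔP·D²/(32μL) = 1073·(0.00793)²/(32·0.00116·20.81) = 0.08735 m/s.
Check: Re = ρVD/μ = 1028·0.08735·0.00793/0.00116 = 613.9 < 2300, so the laminar assumption holds.
Q = V·A = 0.08735·(π/4·0.00793²) = 4.314e-06 m³/s = 0.2589 L/min.

Q ≈ 0.2589 L/min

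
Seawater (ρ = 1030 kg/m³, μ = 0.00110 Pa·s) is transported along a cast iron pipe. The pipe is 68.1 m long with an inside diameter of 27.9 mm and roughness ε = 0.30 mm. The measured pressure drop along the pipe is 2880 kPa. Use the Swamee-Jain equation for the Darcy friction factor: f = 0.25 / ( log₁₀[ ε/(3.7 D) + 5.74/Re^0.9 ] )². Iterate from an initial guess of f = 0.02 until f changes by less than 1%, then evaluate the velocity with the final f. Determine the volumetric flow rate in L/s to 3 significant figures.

Rearranging Darcy-Weisbach: V = √(2·ΔP·D/(f·L·ρ)). With ε/D = 0.0003/0.0279 = 0.0108, iterate starting from f = 0.02:
  f = 0.02 → V = √(2·2.88e+06·0.0279/(0.02·68.1·1030)) = 10.7 m/s; Re = ρVD/μ = 2.796e+05; f → 0.03918
  f = 0.03918 → V = 7.647 m/s; Re = 1.998e+05; f → 0.03929
Converged (Δf/f < 1%). With the final f = 0.03929: V = √(2·2.88e+06·0.0279/(0.03929·68.1·1030)) = 7.636 m/s.
Q = V·A = 7.636·(π/4·0.0279²) = 0.004668 m³/s = 4.67 L/s.

Q ≈ 4.67 L/s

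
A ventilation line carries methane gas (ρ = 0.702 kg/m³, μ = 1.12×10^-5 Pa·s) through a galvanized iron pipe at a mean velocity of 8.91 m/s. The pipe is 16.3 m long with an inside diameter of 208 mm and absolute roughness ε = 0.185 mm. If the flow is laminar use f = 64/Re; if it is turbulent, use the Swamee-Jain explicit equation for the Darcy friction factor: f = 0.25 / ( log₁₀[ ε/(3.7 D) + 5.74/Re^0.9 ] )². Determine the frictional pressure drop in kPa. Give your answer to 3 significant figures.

Reynolds number Re = ρVD/μ = 0.702 · 8.91 · 0.208 / 1.12e-05 = 1.162e+05.
Re > 4000 → turbulent. Relative roughness ε/D = 0.000185/0.208 = 0.000889. Swamee-Jain: f = 0.25/(log₁₀[0.000889/3.7 + 5.74/1.162e+05^0.9])² = 0.25/(log₁₀[0.00024 + 0.000159])² = 0.25/(-3.399)² = 0.02164.
Darcy-Weisbach: ΔP = f(L/D)(ρV²/2) = 0.02164·(16.3/0.208)·(0.702·8.91²/2) = 0.02164·78.37·27.87 = 47.25 Pa.
ΔP = 47.25 Pa = 0.0473 kPa.

ΔP ≈ 0.0473 kPa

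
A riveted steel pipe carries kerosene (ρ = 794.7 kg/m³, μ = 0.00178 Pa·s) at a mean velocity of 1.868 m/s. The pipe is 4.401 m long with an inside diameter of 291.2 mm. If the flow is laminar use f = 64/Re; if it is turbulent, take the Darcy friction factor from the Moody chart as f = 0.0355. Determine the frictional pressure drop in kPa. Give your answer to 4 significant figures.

Reynolds number Re = ρVD/μ = 794.7 · 1.868 · 0.2912 / 0.00178 = 2.429e+05.
Re > 4000 → turbulent; use the Moody-chart value f = 0.0355.
Darcy-Weisbach: ΔP = f(L/D)(ρV²/2) = 0.0355·(4.401/0.2912)·(794.7·1.868²/2) = 0.0355·15.11·1387 = 743.9 Pa.
ΔP = 743.9 Pa = 0.7439 kPa.

ΔP ≈ 0.7439 kPa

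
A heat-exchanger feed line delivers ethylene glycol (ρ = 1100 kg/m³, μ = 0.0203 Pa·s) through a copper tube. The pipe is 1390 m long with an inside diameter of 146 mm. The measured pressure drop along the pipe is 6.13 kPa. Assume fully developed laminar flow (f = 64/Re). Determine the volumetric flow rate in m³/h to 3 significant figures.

For laminar flow, f = 64/Re with Re = ρVD/μ, so Darcy-Weisbach reduces to ΔP = 32μLV/D². Solving for V: V = ΔP·D²/(32μL) = 6130·(0.146)²/(32·0.0203·1390) = 0.1447 m/s.
Check: Re = ρVD/μ = 1100·0.1447·0.146/0.0203 = 1145 < 2300, so the laminar assumption holds.
Q = V·A = 0.1447·(π/4·0.146²) = 0.002423 m³/s = 8.72 m³/h.

Q ≈ 8.72 m³/h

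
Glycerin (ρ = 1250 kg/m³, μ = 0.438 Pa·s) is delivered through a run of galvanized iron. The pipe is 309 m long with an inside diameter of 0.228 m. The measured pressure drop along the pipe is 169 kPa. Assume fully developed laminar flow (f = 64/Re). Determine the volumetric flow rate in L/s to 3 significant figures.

Q ≈ 82.8 L/s

For laminar flow, f = 64/Re with Re = ρVD/μ, so Darcy-Weisbach reduces to ΔP = 32μLV/D². Solving for V: V = ΔP·D²/(32μL) = 1.69e+05·(0.228)²/(32·0.438·309) = 2.028 m/s.
Check: Re = ρVD/μ = 1250·2.028·0.228/0.438 = 1320 < 2300, so the laminar assumption holds.
Q = V·A = 2.028·(π/4·0.228²) = 0.08282 m³/s = 82.8 L/s.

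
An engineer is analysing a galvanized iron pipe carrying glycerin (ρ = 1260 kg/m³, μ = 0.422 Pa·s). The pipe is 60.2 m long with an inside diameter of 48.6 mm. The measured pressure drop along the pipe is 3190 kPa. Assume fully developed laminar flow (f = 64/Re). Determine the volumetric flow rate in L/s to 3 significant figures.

Q ≈ 17.2 L/s

For laminar flow, f = 64/Re with Re = ρVD/μ, so Darcy-Weisbach reduces to ΔP = 32μLV/D². Solving for V: V = ΔP·D²/(32μL) = 3.19e+06·(0.0486)²/(32·0.422·60.2) = 9.268 m/s.
Check: Re = ρVD/μ = 1260·9.268·0.0486/0.422 = 1345 < 2300, so the laminar assumption holds.
Q = V·A = 9.268·(π/4·0.0486²) = 0.01719 m³/s = 17.2 L/s.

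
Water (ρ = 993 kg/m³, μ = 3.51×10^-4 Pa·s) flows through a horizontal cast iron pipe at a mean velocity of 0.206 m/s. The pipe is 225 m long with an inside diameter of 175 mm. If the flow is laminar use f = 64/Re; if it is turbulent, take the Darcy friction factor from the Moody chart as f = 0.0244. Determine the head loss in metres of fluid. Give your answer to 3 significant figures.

h_f ≈ 0.0679 m

Reynolds number Re = ρVD/μ = 993 · 0.206 · 0.175 / 0.000351 = 1.02e+05.
Re > 4000 → turbulent; use the Moody-chart value f = 0.0244.
Darcy-Weisbach: ΔP = f(L/D)(ρV²/2) = 0.0244·(225/0.175)·(993·0.206²/2) = 0.0244·1286·21.07 = 661 Pa.
Head loss h_f = ΔP/(ρg) = 661/(993·9.81) = 0.0679 m.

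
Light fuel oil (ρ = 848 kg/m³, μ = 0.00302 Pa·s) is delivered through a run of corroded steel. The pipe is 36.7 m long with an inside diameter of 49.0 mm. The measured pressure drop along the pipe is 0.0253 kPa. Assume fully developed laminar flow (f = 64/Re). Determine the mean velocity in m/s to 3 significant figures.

V ≈ 0.0171 m/s

For laminar flow, f = 64/Re with Re = ρVD/μ, so Darcy-Weisbach reduces to ΔP = 32μLV/D². Solving for V: V = ΔP·D²/(32μL) = 25.3·(0.049)²/(32·0.00302·36.7) = 0.01713 m/s.
Check: Re = ρVD/μ = 848·0.01713·0.049/0.00302 = 235.7 < 2300, so the laminar assumption holds.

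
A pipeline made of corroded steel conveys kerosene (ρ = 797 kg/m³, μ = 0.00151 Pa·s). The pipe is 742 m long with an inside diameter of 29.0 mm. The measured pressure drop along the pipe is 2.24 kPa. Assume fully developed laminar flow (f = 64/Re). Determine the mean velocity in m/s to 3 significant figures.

V ≈ 0.0525 m/s

For laminar flow, f = 64/Re with Re = ρVD/μ, so Darcy-Weisbach reduces to ΔP = 32μLV/D². Solving for V: V = ΔP·D²/(32μL) = 2240·(0.029)²/(32·0.00151·742) = 0.05254 m/s.
Check: Re = ρVD/μ = 797·0.05254·0.029/0.00151 = 804.3 < 2300, so the laminar assumption holds.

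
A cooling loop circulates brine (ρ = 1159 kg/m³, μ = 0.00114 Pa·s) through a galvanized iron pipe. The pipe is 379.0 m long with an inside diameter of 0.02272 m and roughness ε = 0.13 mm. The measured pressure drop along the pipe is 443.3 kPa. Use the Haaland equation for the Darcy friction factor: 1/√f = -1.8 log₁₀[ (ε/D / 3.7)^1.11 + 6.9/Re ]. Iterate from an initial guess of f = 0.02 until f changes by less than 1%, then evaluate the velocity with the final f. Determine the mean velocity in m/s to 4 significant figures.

V ≈ 1.153 m/s

Rearranging Darcy-Weisbach: V = √(2·ΔP·D/(f·L·ρ)). With ε/D = 0.00013/0.02272 = 0.00572, iterate starting from f = 0.02:
  f = 0.02 → V = √(2·4.433e+05·0.02272/(0.02·379·1159)) = 1.514 m/s; Re = ρVD/μ = 3.498e+04; f → 0.03385
  f = 0.03385 → V = 1.164 m/s; Re = 2.688e+04; f → 0.03445
  f = 0.03445 → V = 1.154 m/s; Re = 2.665e+04; f → 0.03447
Converged (Δf/f < 1%). With the final f = 0.03447: V = √(2·4.433e+05·0.02272/(0.03447·379·1159)) = 1.153 m/s.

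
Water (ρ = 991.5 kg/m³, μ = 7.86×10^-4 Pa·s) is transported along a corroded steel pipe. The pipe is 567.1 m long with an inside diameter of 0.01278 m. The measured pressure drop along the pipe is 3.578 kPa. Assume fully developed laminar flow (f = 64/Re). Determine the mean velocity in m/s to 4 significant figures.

V ≈ 0.04097 m/s

For laminar flow, f = 64/Re with Re = ρVD/μ, so Darcy-Weisbach reduces to ΔP = 32μLV/D². Solving for V: V = ΔP·D²/(32μL) = 3578·(0.01278)²/(32·0.000786·567.1) = 0.04097 m/s.
Check: Re = ρVD/μ = 991.5·0.04097·0.01278/0.000786 = 660.5 < 2300, so the laminar assumption holds.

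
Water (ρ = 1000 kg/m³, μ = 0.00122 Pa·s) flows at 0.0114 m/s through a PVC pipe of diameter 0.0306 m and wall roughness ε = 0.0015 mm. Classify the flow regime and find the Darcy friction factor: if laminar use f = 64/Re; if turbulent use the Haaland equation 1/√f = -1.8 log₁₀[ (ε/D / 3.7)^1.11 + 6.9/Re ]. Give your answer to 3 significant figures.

Re = ρVD/μ = 1000·0.0114·0.0306/0.00122 = 285.9.
Re < 2300 → laminar, so f = 64/Re = 0.2238 (roughness is irrelevant in laminar flow).

f ≈ 0.224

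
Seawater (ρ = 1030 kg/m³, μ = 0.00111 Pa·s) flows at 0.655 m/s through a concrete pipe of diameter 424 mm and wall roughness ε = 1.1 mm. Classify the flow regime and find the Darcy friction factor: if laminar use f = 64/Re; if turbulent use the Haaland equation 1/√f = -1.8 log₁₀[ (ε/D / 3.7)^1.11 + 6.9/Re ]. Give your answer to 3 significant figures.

Re = ρVD/μ = 1030·0.655·0.424/0.00111 = 2.577e+05.
Re > 4000 → turbulent. ε/D = 0.0011/0.424 = 0.00259; Haaland: 1/√f = -1.8 log₁₀[0.000315 + 2.68e-05] = 6.238, so f = 0.0257.

f ≈ 0.0257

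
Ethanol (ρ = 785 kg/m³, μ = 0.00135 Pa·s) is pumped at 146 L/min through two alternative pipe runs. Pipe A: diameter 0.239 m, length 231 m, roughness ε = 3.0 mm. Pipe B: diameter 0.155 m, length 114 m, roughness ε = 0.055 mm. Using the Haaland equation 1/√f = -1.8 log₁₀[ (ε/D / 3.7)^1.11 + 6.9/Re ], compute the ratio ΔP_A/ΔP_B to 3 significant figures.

ΔP_A/ΔP_B ≈ 0.363

Pipe A: V = Q/A = 0.002433/0.04486 = 0.05424 m/s; Re = 7538; ε/D = 0.0126; Haaland → f = 0.04696; ΔP_A = f(L/D)(ρV²/2) = 52.41 Pa.
Pipe B: V = Q/A = 0.002433/0.01887 = 0.129 m/s; Re = 1.162e+04; ε/D = 0.000355; Haaland → f = 0.03011; ΔP_B = f(L/D)(ρV²/2) = 144.5 Pa.
ΔP_A/ΔP_B = 52.41/144.5 = 0.363.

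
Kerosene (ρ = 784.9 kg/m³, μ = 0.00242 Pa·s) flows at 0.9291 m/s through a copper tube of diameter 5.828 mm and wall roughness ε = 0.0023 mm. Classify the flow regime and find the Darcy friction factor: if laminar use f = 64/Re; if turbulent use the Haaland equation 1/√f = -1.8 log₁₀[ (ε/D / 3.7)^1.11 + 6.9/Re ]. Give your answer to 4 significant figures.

f ≈ 0.03644

Re = ρVD/μ = 784.9·0.9291·0.005828/0.00242 = 1756.
Re < 2300 → laminar, so f = 64/Re = 0.03644 (roughness is irrelevant in laminar flow).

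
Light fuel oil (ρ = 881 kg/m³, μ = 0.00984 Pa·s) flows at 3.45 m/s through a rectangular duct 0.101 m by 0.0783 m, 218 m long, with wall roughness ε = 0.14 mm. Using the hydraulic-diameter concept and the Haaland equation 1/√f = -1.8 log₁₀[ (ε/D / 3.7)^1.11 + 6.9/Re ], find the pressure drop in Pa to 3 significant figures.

Hydraulic diameter D_h = 4A/P = 4·(0.101·0.0783)/(2·(0.101+0.0783)) = 0.03163/0.3586 = 0.08821 m.
Re = ρVD_h/μ = 881·3.45·0.08821/0.00984 = 2.725e+04.
ε/D_h = 0.00014/0.08821 = 0.00159; Haaland gives 1/√f = -1.8 log₁₀[0.000183+0.000253] = 6.049, so f = 0.02733.
ΔP = f(L/D_h)(ρV²/2) = 0.02733·218/0.08821·5243 = 3.541e+05 Pa.

ΔP ≈ 354000 Pa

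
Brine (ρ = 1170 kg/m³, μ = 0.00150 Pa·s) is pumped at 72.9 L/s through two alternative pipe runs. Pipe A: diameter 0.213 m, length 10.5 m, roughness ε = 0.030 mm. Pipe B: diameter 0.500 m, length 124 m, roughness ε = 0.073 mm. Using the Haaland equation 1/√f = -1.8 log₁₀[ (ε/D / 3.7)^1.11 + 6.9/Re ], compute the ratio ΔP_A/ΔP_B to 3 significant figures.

ΔP_A/ΔP_B ≈ 5.34

Pipe A: V = Q/A = 0.0729/0.03563 = 2.046 m/s; Re = 3.399e+05; ε/D = 0.000141; Haaland → f = 0.01534; ΔP_A = f(L/D)(ρV²/2) = 1852 Pa.
Pipe B: V = Q/A = 0.0729/0.1963 = 0.3713 m/s; Re = 1.448e+05; ε/D = 0.000146; Haaland → f = 0.01735; ΔP_B = f(L/D)(ρV²/2) = 347 Pa.
ΔP_A/ΔP_B = 1852/347 = 5.34.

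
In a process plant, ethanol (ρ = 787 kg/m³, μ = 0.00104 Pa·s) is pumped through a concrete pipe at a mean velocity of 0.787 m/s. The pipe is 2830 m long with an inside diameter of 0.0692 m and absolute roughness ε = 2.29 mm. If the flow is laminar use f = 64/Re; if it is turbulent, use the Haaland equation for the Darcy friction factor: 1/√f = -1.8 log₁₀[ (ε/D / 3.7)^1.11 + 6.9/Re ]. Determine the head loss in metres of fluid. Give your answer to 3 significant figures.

Reynolds number Re = ρVD/μ = 787 · 0.787 · 0.0692 / 0.00104 = 4.121e+04.
Re > 4000 → turbulent. Relative roughness ε/D = 0.00229/0.0692 = 0.0331. Haaland: 1/√f = -1.8 log₁₀[(0.0331/3.7)^1.11 + 6.9/4.121e+04] = -1.8 log₁₀[0.00532 + 0.000167] = 4.069, so f = 0.06041.
Darcy-Weisbach: ΔP = f(L/D)(ρV²/2) = 0.06041·(2830/0.0692)·(787·0.787²/2) = 0.06041·4.09e+04·243.7 = 6.021e+05 Pa.
Head loss h_f = ΔP/(ρg) = 6.021e+05/(787·9.81) = 78.0 m.

h_f ≈ 78.0 m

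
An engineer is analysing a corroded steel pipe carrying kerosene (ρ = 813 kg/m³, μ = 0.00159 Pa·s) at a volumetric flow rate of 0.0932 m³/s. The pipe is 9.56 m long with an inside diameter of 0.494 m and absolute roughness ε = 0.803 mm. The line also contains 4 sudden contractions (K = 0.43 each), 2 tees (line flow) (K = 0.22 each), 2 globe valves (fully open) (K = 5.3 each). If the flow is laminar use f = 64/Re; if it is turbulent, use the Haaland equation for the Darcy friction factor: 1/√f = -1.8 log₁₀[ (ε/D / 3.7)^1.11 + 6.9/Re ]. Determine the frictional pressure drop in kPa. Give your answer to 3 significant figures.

ΔP ≈ 1.27 kPa

Cross-sectional area A = πD²/4 = π(0.494)²/4 = 0.1917 m²; mean velocity V = Q/A = 0.0932/0.1917 = 0.4863 m/s.
Reynolds number Re = ρVD/μ = 813 · 0.4863 · 0.494 / 0.00159 = 1.228e+05.
Re > 4000 → turbulent. Relative roughness ε/D = 0.000803/0.494 = 0.00163. Haaland: 1/√f = -1.8 log₁₀[(0.00163/3.7)^1.11 + 6.9/1.228e+05] = -1.8 log₁₀[0.000188 + 5.62e-05] = 6.503, so f = 0.02365.
Total minor-loss coefficient ΣK = 4·0.43 + 2·0.22 + 2·5.3 = 12.8.
ΔP = [f·L/D + ΣK]·(ρV²/2) = [0.02365·9.56/0.494 + 12.8]·(813·0.4863²/2) = [0.4576 + 12.8]·96.12 = 1270 Pa.
ΔP = 1270 Pa = 1.27 kPa.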